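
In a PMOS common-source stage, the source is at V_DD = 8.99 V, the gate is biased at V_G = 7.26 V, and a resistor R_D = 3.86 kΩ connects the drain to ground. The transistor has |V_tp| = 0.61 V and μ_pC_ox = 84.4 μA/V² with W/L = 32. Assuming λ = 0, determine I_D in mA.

I_D = 1.69 mA

V_SG = V_DD − V_G = 8.99 − 7.26 = 1.73 V, so V_ov = 1.73 − 0.61 = 1.12 V.
k_p = μ_pC_ox · (W/L) = 2.701 mA/V².
Assume saturation: I_D = ½ k_p V_ov² = 0.5 × 2.701 × 1.12² = 1.69 mA, giving V_SD = V_DD − I_D R_D = 8.99 − 1.69 × 3.86 = 2.45 V.
V_SD = 2.45 V ≥ V_ov = 1.12 V, confirming saturation.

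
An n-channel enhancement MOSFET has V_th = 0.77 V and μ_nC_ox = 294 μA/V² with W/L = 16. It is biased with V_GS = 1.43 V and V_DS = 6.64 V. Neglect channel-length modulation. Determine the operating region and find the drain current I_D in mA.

Saturation; I_D = 1.02 mA

k_n = μ_nC_ox · (W/L) = 4.704 mA/V².
V_ov = V_GS − V_th = 1.43 − 0.77 = 0.66 V.
Since V_DS = 6.64 V ≥ V_ov = 0.66 V, the device is in saturation.
I_D = ½ k_n V_ov² = 0.5 × 4.704 × 0.66² = 1.02 mA.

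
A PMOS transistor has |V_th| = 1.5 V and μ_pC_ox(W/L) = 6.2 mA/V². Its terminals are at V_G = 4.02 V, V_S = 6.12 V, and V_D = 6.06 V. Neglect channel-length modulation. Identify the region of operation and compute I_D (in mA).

V_SG = V_S − V_G = 6.12 − 4.02 = 2.1 V; V_SD = V_S − V_D = 6.12 − 6.06 = 0.06 V.
V_ov = V_SG − |V_th| = 2.1 − 1.5 = 0.6 V.
Since V_SD = 0.06 V < V_ov = 0.6 V, the device is in the triode region.
I_D = k_p [V_ov · V_SD − ½ V_SD²] = 6.2 × [0.6 × 0.06 − 0.5 × 0.06²] = 0.212 mA.

Triode; I_D = 0.212 mA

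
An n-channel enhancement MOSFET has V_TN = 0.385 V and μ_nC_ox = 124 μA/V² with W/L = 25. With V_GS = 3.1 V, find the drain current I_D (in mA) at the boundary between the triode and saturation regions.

At the boundary V_DS = V_ov = V_GS − V_TN = 3.1 − 0.385 = 2.71 V.
k_n = μ_nC_ox · (W/L) = 3.1 mA/V².
I_D = ½ k_n V_ov² = 0.5 × 3.1 × 2.71² = 11.4 mA.

I_D = 11.4 mA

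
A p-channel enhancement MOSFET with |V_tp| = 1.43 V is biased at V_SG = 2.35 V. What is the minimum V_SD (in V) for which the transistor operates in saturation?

The boundary between triode and saturation is V_SD = V_SG − |V_tp| = V_ov.
V_ov = 2.35 − 1.43 = 0.92 V.

V_SD,sat = 0.920 V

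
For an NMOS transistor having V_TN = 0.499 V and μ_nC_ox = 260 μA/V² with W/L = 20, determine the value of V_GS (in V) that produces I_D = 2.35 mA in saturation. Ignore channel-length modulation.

k_n = μ_nC_ox · (W/L) = 5.2 mA/V².
In saturation I_D = ½ k_n (V_GS − V_TN)², so V_GS − V_TN = √(2 I_D / k_n) = √(2 × 2.35 / 5.2) = 0.951 V.
V_GS = 0.499 + 0.951 = 1.45 V.

V_GS = 1.45 V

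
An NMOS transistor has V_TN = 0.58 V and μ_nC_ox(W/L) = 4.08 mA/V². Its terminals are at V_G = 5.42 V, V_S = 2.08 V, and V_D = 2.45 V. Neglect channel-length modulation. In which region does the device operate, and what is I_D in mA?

Triode; I_D = 3.89 mA

V_GS = V_G − V_S = 5.42 − 2.08 = 3.34 V; V_DS = V_D − V_S = 2.45 − 2.08 = 0.37 V.
V_ov = V_GS − V_TN = 3.34 − 0.58 = 2.76 V.
Since V_DS = 0.37 V < V_ov = 2.76 V, the device is in the triode region.
I_D = k_n [V_ov · V_DS − ½ V_DS²] = 4.08 × [2.76 × 0.37 − 0.5 × 0.37²] = 3.89 mA.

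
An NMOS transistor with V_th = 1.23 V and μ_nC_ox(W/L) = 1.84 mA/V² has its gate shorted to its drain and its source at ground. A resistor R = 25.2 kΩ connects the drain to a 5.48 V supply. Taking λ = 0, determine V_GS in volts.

With gate tied to drain, V_GS = V_DS ≥ V_GS − V_th, so the device is in saturation.
KCL at the drain: ½ k_n (V_GS − V_th)² = (V_DD − V_GS)/R.
Let x = V_GS − 1.23. Then 23.2 x² + x − 4.25 = 0, giving x = 0.407 V (positive root), so V_GS = 1.64 V.
I_D = (V_DD − V_GS)/R = (5.48 − 1.64) / 25.2 = 0.152 mA.

V_GS = 1.64 V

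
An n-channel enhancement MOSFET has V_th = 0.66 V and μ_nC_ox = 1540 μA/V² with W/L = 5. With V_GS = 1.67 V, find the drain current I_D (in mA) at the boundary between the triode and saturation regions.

At the boundary V_DS = V_ov = V_GS − V_th = 1.67 − 0.66 = 1.01 V.
k_n = μ_nC_ox · (W/L) = 7.7 mA/V².
I_D = ½ k_n V_ov² = 0.5 × 7.7 × 1.01² = 3.93 mA.

I_D = 3.93 mA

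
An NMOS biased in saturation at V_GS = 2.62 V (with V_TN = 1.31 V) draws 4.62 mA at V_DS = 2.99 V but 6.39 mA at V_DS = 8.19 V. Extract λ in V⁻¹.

With V_GS fixed, I_D ∝ (1 + λ V_DS) in saturation, so I_D2/I_D1 = (1 + λ V_DS2)/(1 + λ V_DS1).
6.39/4.62 = 1.383 = (1 + 8.19 λ)/(1 + 2.99 λ).
Solving: λ (I_D1 V_DS2 − I_D2 V_DS1) = I_D2 − I_D1, so λ = (6.39 − 4.62) / (4.62 × 8.19 − 6.39 × 2.99) = 1.77 / 18.7 = 0.0945 V⁻¹.

λ = 0.0945 V⁻¹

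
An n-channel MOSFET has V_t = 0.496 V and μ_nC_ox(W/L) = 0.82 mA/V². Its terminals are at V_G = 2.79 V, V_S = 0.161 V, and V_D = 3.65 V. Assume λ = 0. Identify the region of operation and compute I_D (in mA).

Saturation; I_D = 1.87 mA

V_GS = V_G − V_S = 2.79 − 0.161 = 2.63 V; V_DS = V_D − V_S = 3.65 − 0.161 = 3.49 V.
V_ov = V_GS − V_t = 2.63 − 0.496 = 2.13 V.
Since V_DS = 3.49 V ≥ V_ov = 2.13 V, the device is in saturation.
I_D = ½ k_n V_ov² = 0.5 × 0.82 × 2.13² = 1.87 mA.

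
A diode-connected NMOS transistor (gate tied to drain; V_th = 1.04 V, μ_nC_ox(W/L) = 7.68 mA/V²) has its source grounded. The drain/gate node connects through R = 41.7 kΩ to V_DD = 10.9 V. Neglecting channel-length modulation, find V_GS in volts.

V_GS = 1.29 V

With gate tied to drain, V_GS = V_DS ≥ V_GS − V_th, so the device is in saturation.
KCL at the drain: ½ k_n (V_GS − V_th)² = (V_DD − V_GS)/R.
Let x = V_GS − 1.04. Then 160 x² + x − 9.86 = 0, giving x = 0.245 V (positive root), so V_GS = 1.29 V.
I_D = (V_DD − V_GS)/R = (10.9 − 1.29) / 41.7 = 0.231 mA.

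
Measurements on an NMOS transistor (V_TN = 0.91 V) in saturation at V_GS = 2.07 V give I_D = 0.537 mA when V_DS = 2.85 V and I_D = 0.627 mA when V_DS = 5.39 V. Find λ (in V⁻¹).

With V_GS fixed, I_D ∝ (1 + λ V_DS) in saturation, so I_D2/I_D1 = (1 + λ V_DS2)/(1 + λ V_DS1).
0.627/0.537 = 1.168 = (1 + 5.39 λ)/(1 + 2.85 λ).
Solving: λ (I_D1 V_DS2 − I_D2 V_DS1) = I_D2 − I_D1, so λ = (0.627 − 0.537) / (0.537 × 5.39 − 0.627 × 2.85) = 0.09 / 1.11 = 0.0813 V⁻¹.

λ = 0.0813 V⁻¹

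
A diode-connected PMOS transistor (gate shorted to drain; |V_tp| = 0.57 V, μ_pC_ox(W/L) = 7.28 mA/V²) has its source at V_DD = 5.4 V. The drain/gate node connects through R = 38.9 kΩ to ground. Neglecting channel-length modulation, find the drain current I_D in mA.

I_D = 0.120 mA

With gate tied to drain, V_SG = V_SD ≥ V_SG − |V_tp|, so the device is in saturation.
KCL at the drain: ½ k_p (V_SG − |V_tp|)² = (V_DD − V_SG)/R.
Let x = V_SG − 0.57. Then 142 x² + x − 4.83 = 0, giving x = 0.181 V (positive root), so V_SG = 0.751 V.
I_D = (V_DD − V_SG)/R = (5.4 − 0.751) / 38.9 = 0.12 mA.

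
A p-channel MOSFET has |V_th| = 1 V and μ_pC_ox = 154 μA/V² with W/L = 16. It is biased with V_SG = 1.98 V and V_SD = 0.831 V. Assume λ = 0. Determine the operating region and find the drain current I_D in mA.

Triode; I_D = 1.16 mA

k_p = μ_pC_ox · (W/L) = 2.464 mA/V².
V_ov = V_SG − |V_th| = 1.98 − 1 = 0.98 V.
Since V_SD = 0.831 V < V_ov = 0.98 V, the device is in the triode region.
I_D = k_p [V_ov · V_SD − ½ V_SD²] = 2.464 × [0.98 × 0.831 − 0.5 × 0.831²] = 1.16 mA.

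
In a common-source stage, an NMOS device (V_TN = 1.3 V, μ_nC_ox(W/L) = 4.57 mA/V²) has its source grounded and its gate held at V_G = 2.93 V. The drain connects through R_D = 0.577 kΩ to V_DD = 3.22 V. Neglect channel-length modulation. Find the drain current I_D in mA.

I_D = 4.29 mA

V_GS = V_G = 2.93 V, so V_ov = 2.93 − 1.3 = 1.63 V.
Assume saturation: I_D = ½ k_n V_ov² = 0.5 × 4.57 × 1.63² = 6.07 mA, giving V_DS = V_DD − I_D R_D = 3.22 − 6.07 × 0.577 = -0.283 V.
But -0.283 V < V_ov = 1.63 V, so the device is actually in triode.
In triode I_D = k_n[V_ov V_DS − ½ V_DS²] and I_D = (V_DD − V_DS)/R_D. Equating: 1.32 V_DS² − 5.298 V_DS + 3.22 = 0, giving V_DS = 0.746 V (the root below V_ov).
I_D = (3.22 − 0.746) / 0.577 = 4.29 mA.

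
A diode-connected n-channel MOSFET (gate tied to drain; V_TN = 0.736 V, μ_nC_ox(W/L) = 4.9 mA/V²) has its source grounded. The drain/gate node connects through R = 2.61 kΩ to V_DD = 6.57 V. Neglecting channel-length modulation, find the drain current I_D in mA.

With gate tied to drain, V_GS = V_DS ≥ V_GS − V_TN, so the device is in saturation.
KCL at the drain: ½ k_n (V_GS − V_TN)² = (V_DD − V_GS)/R.
Let x = V_GS − 0.736. Then 6.39 x² + x − 5.834 = 0, giving x = 0.88 V (positive root), so V_GS = 1.62 V.
I_D = (V_DD − V_GS)/R = (6.57 − 1.62) / 2.61 = 1.9 mA.

I_D = 1.90 mA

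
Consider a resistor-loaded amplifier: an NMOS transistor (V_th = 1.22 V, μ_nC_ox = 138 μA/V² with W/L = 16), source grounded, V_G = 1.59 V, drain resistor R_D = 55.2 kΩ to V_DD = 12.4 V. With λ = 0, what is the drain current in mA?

V_GS = V_G = 1.59 V, so V_ov = 1.59 − 1.22 = 0.37 V.
k_n = μ_nC_ox · (W/L) = 2.208 mA/V².
Assume saturation: I_D = ½ k_n V_ov² = 0.5 × 2.208 × 0.37² = 0.151 mA, giving V_DS = V_DD − I_D R_D = 12.4 − 0.151 × 55.2 = 4.06 V.
V_DS = 4.06 V ≥ V_ov = 0.37 V, confirming saturation.

I_D = 0.151 mA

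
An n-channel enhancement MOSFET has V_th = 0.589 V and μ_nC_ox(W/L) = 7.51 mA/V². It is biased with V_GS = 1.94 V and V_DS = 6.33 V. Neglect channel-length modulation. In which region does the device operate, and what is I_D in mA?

V_ov = V_GS − V_th = 1.94 − 0.589 = 1.35 V.
Since V_DS = 6.33 V ≥ V_ov = 1.35 V, the device is in saturation.
I_D = ½ k_n V_ov² = 0.5 × 7.51 × 1.35² = 6.85 mA.

Saturation; I_D = 6.85 mA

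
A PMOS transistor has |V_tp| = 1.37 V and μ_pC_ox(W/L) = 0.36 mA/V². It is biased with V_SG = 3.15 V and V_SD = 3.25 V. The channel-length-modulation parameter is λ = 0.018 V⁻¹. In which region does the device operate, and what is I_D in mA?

V_ov = V_SG − |V_tp| = 3.15 − 1.37 = 1.78 V.
Since V_SD = 3.25 V ≥ V_ov = 1.78 V, the device is in saturation.
I_D = ½ k_p V_ov² (1 + λ V_SD) = 0.5 × 0.36 × 1.78² × (1 + 0.018 × 3.25) = 0.604 mA.

Saturation; I_D = 0.604 mA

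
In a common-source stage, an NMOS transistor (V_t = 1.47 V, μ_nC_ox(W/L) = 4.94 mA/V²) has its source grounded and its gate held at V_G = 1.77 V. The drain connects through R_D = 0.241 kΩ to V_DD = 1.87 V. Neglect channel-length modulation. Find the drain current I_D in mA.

V_GS = V_G = 1.77 V, so V_ov = 1.77 − 1.47 = 0.3 V.
Assume saturation: I_D = ½ k_n V_ov² = 0.5 × 4.94 × 0.3² = 0.222 mA, giving V_DS = V_DD − I_D R_D = 1.87 − 0.222 × 0.241 = 1.82 V.
V_DS = 1.82 V ≥ V_ov = 0.3 V, confirming saturation.

I_D = 0.222 mA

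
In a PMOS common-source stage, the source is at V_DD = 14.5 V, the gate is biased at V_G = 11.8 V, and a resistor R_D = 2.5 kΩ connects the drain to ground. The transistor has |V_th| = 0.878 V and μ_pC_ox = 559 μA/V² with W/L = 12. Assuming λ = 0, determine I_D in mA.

V_SG = V_DD − V_G = 14.5 − 11.8 = 2.7 V, so V_ov = 2.7 − 0.878 = 1.82 V.
k_p = μ_pC_ox · (W/L) = 6.708 mA/V².
Assume saturation: I_D = ½ k_p V_ov² = 0.5 × 6.708 × 1.82² = 11.1 mA, giving V_SD = V_DD − I_D R_D = 14.5 − 11.1 × 2.5 = -13.3 V.
But -13.3 V < V_ov = 1.82 V, so the device is actually in triode.
In triode I_D = k_p[V_ov V_SD − ½ V_SD²] and I_D = (V_DD − V_SD)/R_D. Equating: 8.38 V_SD² − 31.55 V_SD + 14.5 = 0, giving V_SD = 0.536 V (the root below V_ov).
I_D = (14.5 − 0.536) / 2.5 = 5.59 mA.

I_D = 5.59 mA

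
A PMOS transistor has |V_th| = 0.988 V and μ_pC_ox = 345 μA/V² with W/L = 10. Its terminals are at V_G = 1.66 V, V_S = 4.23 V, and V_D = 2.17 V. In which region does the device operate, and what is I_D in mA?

V_SG = V_S − V_G = 4.23 − 1.66 = 2.57 V; V_SD = V_S − V_D = 4.23 − 2.17 = 2.06 V.
k_p = μ_pC_ox · (W/L) = 3.45 mA/V².
V_ov = V_SG − |V_th| = 2.57 − 0.988 = 1.58 V.
Since V_SD = 2.06 V ≥ V_ov = 1.58 V, the device is in saturation.
I_D = ½ k_p V_ov² = 0.5 × 3.45 × 1.58² = 4.32 mA.

Saturation; I_D = 4.32 mA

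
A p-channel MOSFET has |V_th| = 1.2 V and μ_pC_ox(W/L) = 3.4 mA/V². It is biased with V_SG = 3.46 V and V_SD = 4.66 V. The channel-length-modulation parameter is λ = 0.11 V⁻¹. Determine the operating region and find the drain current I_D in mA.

V_ov = V_SG − |V_th| = 3.46 − 1.2 = 2.26 V.
Since V_SD = 4.66 V ≥ V_ov = 2.26 V, the device is in saturation.
I_D = ½ k_p V_ov² (1 + λ V_SD) = 0.5 × 3.4 × 2.26² × (1 + 0.11 × 4.66) = 13.1 mA.

Saturation; I_D = 13.1 mA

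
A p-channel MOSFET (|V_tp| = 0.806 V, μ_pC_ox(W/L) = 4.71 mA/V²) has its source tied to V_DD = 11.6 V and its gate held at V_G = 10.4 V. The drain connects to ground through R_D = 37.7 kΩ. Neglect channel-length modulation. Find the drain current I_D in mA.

V_SG = V_DD − V_G = 11.6 − 10.4 = 1.2 V, so V_ov = 1.2 − 0.806 = 0.394 V.
Assume saturation: I_D = ½ k_p V_ov² = 0.5 × 4.71 × 0.394² = 0.366 mA, giving V_SD = V_DD − I_D R_D = 11.6 − 0.366 × 37.7 = -2.18 V.
But -2.18 V < V_ov = 0.394 V, so the device is actually in triode.
In triode I_D = k_p[V_ov V_SD − ½ V_SD²] and I_D = (V_DD − V_SD)/R_D. Equating: 88.8 V_SD² − 70.96 V_SD + 11.6 = 0, giving V_SD = 0.229 V (the root below V_ov).
I_D = (11.6 − 0.229) / 37.7 = 0.302 mA.

I_D = 0.302 mA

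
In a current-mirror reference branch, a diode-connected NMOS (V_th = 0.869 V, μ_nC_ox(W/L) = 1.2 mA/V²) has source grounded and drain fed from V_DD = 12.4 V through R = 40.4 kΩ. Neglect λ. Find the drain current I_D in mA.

I_D = 0.269 mA

With gate tied to drain, V_GS = V_DS ≥ V_GS − V_th, so the device is in saturation.
KCL at the drain: ½ k_n (V_GS − V_th)² = (V_DD − V_GS)/R.
Let x = V_GS − 0.869. Then 24.2 x² + x − 11.53 = 0, giving x = 0.669 V (positive root), so V_GS = 1.54 V.
I_D = (V_DD − V_GS)/R = (12.4 − 1.54) / 40.4 = 0.269 mA.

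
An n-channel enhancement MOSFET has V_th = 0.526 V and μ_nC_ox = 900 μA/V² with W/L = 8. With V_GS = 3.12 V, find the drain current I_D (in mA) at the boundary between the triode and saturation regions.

At the boundary V_DS = V_ov = V_GS − V_th = 3.12 − 0.526 = 2.59 V.
k_n = μ_nC_ox · (W/L) = 7.2 mA/V².
I_D = ½ k_n V_ov² = 0.5 × 7.2 × 2.59² = 24.2 mA.

I_D = 24.2 mA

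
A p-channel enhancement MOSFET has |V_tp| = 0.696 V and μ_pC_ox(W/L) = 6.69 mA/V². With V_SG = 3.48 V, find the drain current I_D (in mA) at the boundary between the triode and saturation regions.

At the boundary V_SD = V_ov = V_SG − |V_tp| = 3.48 − 0.696 = 2.78 V.
I_D = ½ k_p V_ov² = 0.5 × 6.69 × 2.78² = 25.9 mA.

I_D = 25.9 mA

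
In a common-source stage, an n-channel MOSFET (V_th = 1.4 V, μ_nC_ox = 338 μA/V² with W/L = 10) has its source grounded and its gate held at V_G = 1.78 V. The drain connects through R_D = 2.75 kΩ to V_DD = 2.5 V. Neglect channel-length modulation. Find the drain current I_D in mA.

I_D = 0.244 mA

V_GS = V_G = 1.78 V, so V_ov = 1.78 − 1.4 = 0.38 V.
k_n = μ_nC_ox · (W/L) = 3.38 mA/V².
Assume saturation: I_D = ½ k_n V_ov² = 0.5 × 3.38 × 0.38² = 0.244 mA, giving V_DS = V_DD − I_D R_D = 2.5 − 0.244 × 2.75 = 1.83 V.
V_DS = 1.83 V ≥ V_ov = 0.38 V, confirming saturation.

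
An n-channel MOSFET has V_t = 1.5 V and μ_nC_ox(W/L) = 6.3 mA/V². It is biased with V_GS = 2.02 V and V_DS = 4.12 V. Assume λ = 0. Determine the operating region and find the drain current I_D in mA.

V_ov = V_GS − V_t = 2.02 − 1.5 = 0.52 V.
Since V_DS = 4.12 V ≥ V_ov = 0.52 V, the device is in saturation.
I_D = ½ k_n V_ov² = 0.5 × 6.3 × 0.52² = 0.852 mA.

Saturation; I_D = 0.852 mA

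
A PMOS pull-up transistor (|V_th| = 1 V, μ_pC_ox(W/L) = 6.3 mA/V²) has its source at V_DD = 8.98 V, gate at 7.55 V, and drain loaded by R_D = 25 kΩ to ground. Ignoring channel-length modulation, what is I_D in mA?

I_D = 0.353 mA

V_SG = V_DD − V_G = 8.98 − 7.55 = 1.43 V, so V_ov = 1.43 − 1 = 0.43 V.
Assume saturation: I_D = ½ k_p V_ov² = 0.5 × 6.3 × 0.43² = 0.582 mA, giving V_SD = V_DD − I_D R_D = 8.98 − 0.582 × 25 = -5.58 V.
But -5.58 V < V_ov = 0.43 V, so the device is actually in triode.
In triode I_D = k_p[V_ov V_SD − ½ V_SD²] and I_D = (V_DD − V_SD)/R_D. Equating: 78.8 V_SD² − 68.73 V_SD + 8.98 = 0, giving V_SD = 0.16 V (the root below V_ov).
I_D = (8.98 − 0.16) / 25 = 0.353 mA.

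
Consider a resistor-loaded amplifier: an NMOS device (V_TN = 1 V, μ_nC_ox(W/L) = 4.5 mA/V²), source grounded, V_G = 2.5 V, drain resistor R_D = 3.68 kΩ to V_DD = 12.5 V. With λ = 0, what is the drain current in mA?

I_D = 3.23 mA

V_GS = V_G = 2.5 V, so V_ov = 2.5 − 1 = 1.5 V.
Assume saturation: I_D = ½ k_n V_ov² = 0.5 × 4.5 × 1.5² = 5.06 mA, giving V_DS = V_DD − I_D R_D = 12.5 − 5.06 × 3.68 = -6.13 V.
But -6.13 V < V_ov = 1.5 V, so the device is actually in triode.
In triode I_D = k_n[V_ov V_DS − ½ V_DS²] and I_D = (V_DD − V_DS)/R_D. Equating: 8.28 V_DS² − 25.84 V_DS + 12.5 = 0, giving V_DS = 0.599 V (the root below V_ov).
I_D = (12.5 − 0.599) / 3.68 = 3.23 mA.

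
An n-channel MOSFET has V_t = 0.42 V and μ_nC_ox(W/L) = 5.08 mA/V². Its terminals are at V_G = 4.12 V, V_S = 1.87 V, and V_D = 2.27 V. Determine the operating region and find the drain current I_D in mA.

V_GS = V_G − V_S = 4.12 − 1.87 = 2.25 V; V_DS = V_D − V_S = 2.27 − 1.87 = 0.4 V.
V_ov = V_GS − V_t = 2.25 − 0.42 = 1.83 V.
Since V_DS = 0.4 V < V_ov = 1.83 V, the device is in the triode region.
I_D = k_n [V_ov · V_DS − ½ V_DS²] = 5.08 × [1.83 × 0.4 − 0.5 × 0.4²] = 3.31 mA.

Triode; I_D = 3.31 mA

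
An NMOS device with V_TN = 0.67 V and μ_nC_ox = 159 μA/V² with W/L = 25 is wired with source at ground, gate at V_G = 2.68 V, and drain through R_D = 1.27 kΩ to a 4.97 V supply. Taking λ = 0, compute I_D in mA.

V_GS = V_G = 2.68 V, so V_ov = 2.68 − 0.67 = 2.01 V.
k_n = μ_nC_ox · (W/L) = 3.975 mA/V².
Assume saturation: I_D = ½ k_n V_ov² = 0.5 × 3.975 × 2.01² = 8.03 mA, giving V_DS = V_DD − I_D R_D = 4.97 − 8.03 × 1.27 = -5.23 V.
But -5.23 V < V_ov = 2.01 V, so the device is actually in triode.
In triode I_D = k_n[V_ov V_DS − ½ V_DS²] and I_D = (V_DD − V_DS)/R_D. Equating: 2.52 V_DS² − 11.15 V_DS + 4.97 = 0, giving V_DS = 0.503 V (the root below V_ov).
I_D = (4.97 − 0.503) / 1.27 = 3.52 mA.

I_D = 3.52 mA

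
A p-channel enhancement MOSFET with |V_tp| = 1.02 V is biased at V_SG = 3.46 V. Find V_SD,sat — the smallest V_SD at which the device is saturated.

The boundary between triode and saturation is V_SD = V_SG − |V_tp| = V_ov.
V_ov = 3.46 − 1.02 = 2.44 V.

V_SD,sat = 2.44 V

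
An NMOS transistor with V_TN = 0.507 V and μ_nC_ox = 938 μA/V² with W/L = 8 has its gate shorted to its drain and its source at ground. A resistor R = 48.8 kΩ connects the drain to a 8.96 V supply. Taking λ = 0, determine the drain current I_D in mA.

With gate tied to drain, V_GS = V_DS ≥ V_GS − V_TN, so the device is in saturation.
k_n = μ_nC_ox · (W/L) = 7.504 mA/V².
KCL at the drain: ½ k_n (V_GS − V_TN)² = (V_DD − V_GS)/R.
Let x = V_GS − 0.507. Then 183 x² + x − 8.453 = 0, giving x = 0.212 V (positive root), so V_GS = 0.719 V.
I_D = (V_DD − V_GS)/R = (8.96 − 0.719) / 48.8 = 0.169 mA.

I_D = 0.169 mA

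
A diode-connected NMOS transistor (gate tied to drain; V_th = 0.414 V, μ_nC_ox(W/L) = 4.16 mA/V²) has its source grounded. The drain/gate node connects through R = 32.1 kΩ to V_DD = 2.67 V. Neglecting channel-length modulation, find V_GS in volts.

V_GS = 0.590 V

With gate tied to drain, V_GS = V_DS ≥ V_GS − V_th, so the device is in saturation.
KCL at the drain: ½ k_n (V_GS − V_th)² = (V_DD − V_GS)/R.
Let x = V_GS − 0.414. Then 66.8 x² + x − 2.256 = 0, giving x = 0.176 V (positive root), so V_GS = 0.59 V.
I_D = (V_DD − V_GS)/R = (2.67 − 0.59) / 32.1 = 0.0648 mA.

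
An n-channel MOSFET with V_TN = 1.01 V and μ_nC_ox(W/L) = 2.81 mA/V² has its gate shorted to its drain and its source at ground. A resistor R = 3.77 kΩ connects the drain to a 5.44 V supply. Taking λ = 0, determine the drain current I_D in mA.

I_D = 0.956 mA

With gate tied to drain, V_GS = V_DS ≥ V_GS − V_TN, so the device is in saturation.
KCL at the drain: ½ k_n (V_GS − V_TN)² = (V_DD − V_GS)/R.
Let x = V_GS − 1.01. Then 5.3 x² + x − 4.43 = 0, giving x = 0.825 V (positive root), so V_GS = 1.83 V.
I_D = (V_DD − V_GS)/R = (5.44 − 1.83) / 3.77 = 0.956 mA.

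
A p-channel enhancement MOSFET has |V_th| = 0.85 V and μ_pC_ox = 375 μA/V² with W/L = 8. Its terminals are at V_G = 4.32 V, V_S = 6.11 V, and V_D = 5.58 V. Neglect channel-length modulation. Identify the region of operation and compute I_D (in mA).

V_SG = V_S − V_G = 6.11 − 4.32 = 1.79 V; V_SD = V_S − V_D = 6.11 − 5.58 = 0.53 V.
k_p = μ_pC_ox · (W/L) = 3 mA/V².
V_ov = V_SG − |V_th| = 1.79 − 0.85 = 0.94 V.
Since V_SD = 0.53 V < V_ov = 0.94 V, the device is in the triode region.
I_D = k_p [V_ov · V_SD − ½ V_SD²] = 3 × [0.94 × 0.53 − 0.5 × 0.53²] = 1.07 mA.

Triode; I_D = 1.07 mA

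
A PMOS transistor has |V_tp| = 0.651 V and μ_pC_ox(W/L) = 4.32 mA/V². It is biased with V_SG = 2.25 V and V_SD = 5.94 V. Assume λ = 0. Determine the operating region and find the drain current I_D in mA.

V_ov = V_SG − |V_tp| = 2.25 − 0.651 = 1.6 V.
Since V_SD = 5.94 V ≥ V_ov = 1.6 V, the device is in saturation.
I_D = ½ k_p V_ov² = 0.5 × 4.32 × 1.6² = 5.52 mA.

Saturation; I_D = 5.52 mA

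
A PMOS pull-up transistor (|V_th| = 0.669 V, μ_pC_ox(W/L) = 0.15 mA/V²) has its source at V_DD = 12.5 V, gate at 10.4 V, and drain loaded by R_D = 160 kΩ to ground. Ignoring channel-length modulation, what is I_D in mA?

V_SG = V_DD − V_G = 12.5 − 10.4 = 2.1 V, so V_ov = 2.1 − 0.669 = 1.43 V.
Assume saturation: I_D = ½ k_p V_ov² = 0.5 × 0.15 × 1.43² = 0.154 mA, giving V_SD = V_DD − I_D R_D = 12.5 − 0.154 × 160 = -12.1 V.
But -12.1 V < V_ov = 1.43 V, so the device is actually in triode.
In triode I_D = k_p[V_ov V_SD − ½ V_SD²] and I_D = (V_DD − V_SD)/R_D. Equating: 12 V_SD² − 35.34 V_SD + 12.5 = 0, giving V_SD = 0.411 V (the root below V_ov).
I_D = (12.5 − 0.411) / 160 = 0.0756 mA.

I_D = 0.0756 mA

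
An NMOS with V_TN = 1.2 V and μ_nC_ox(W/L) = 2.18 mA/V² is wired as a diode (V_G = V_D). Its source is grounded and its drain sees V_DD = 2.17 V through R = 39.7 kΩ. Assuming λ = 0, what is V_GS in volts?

V_GS = 1.34 V

With gate tied to drain, V_GS = V_DS ≥ V_GS − V_TN, so the device is in saturation.
KCL at the drain: ½ k_n (V_GS − V_TN)² = (V_DD − V_GS)/R.
Let x = V_GS − 1.2. Then 43.3 x² + x − 0.97 = 0, giving x = 0.139 V (positive root), so V_GS = 1.34 V.
I_D = (V_DD − V_GS)/R = (2.17 − 1.34) / 39.7 = 0.0209 mA.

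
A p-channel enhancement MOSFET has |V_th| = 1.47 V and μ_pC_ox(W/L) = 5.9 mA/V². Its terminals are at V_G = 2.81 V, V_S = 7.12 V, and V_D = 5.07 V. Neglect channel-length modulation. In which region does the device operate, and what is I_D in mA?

Triode; I_D = 22.0 mA

V_SG = V_S − V_G = 7.12 − 2.81 = 4.31 V; V_SD = V_S − V_D = 7.12 − 5.07 = 2.05 V.
V_ov = V_SG − |V_th| = 4.31 − 1.47 = 2.84 V.
Since V_SD = 2.05 V < V_ov = 2.84 V, the device is in the triode region.
I_D = k_p [V_ov · V_SD − ½ V_SD²] = 5.9 × [2.84 × 2.05 − 0.5 × 2.05²] = 22 mA.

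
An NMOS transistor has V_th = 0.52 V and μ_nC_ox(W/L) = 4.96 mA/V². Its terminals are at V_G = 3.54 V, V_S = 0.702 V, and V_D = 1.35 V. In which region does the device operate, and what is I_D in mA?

Triode; I_D = 6.41 mA

V_GS = V_G − V_S = 3.54 − 0.702 = 2.84 V; V_DS = V_D − V_S = 1.35 − 0.702 = 0.648 V.
V_ov = V_GS − V_th = 2.84 − 0.52 = 2.32 V.
Since V_DS = 0.648 V < V_ov = 2.32 V, the device is in the triode region.
I_D = k_n [V_ov · V_DS − ½ V_DS²] = 4.96 × [2.32 × 0.648 − 0.5 × 0.648²] = 6.41 mA.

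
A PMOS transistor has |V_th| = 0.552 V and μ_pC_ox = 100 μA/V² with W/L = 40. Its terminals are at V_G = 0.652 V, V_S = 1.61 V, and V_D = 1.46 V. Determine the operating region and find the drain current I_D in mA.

Triode; I_D = 0.199 mA

V_SG = V_S − V_G = 1.61 − 0.652 = 0.958 V; V_SD = V_S − V_D = 1.61 − 1.46 = 0.15 V.
k_p = μ_pC_ox · (W/L) = 4 mA/V².
V_ov = V_SG − |V_th| = 0.958 − 0.552 = 0.406 V.
Since V_SD = 0.15 V < V_ov = 0.406 V, the device is in the triode region.
I_D = k_p [V_ov · V_SD − ½ V_SD²] = 4 × [0.406 × 0.15 − 0.5 × 0.15²] = 0.199 mA.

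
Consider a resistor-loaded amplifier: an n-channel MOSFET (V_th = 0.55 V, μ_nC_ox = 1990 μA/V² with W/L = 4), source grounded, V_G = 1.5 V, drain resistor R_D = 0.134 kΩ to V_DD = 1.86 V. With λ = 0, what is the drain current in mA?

I_D = 3.59 mA

V_GS = V_G = 1.5 V, so V_ov = 1.5 − 0.55 = 0.95 V.
k_n = μ_nC_ox · (W/L) = 7.96 mA/V².
Assume saturation: I_D = ½ k_n V_ov² = 0.5 × 7.96 × 0.95² = 3.59 mA, giving V_DS = V_DD − I_D R_D = 1.86 − 3.59 × 0.134 = 1.38 V.
V_DS = 1.38 V ≥ V_ov = 0.95 V, confirming saturation.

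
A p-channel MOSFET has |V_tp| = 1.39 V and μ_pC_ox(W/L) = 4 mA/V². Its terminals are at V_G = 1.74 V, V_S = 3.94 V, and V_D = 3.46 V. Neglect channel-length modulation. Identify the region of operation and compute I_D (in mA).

Triode; I_D = 1.09 mA

V_SG = V_S − V_G = 3.94 − 1.74 = 2.2 V; V_SD = V_S − V_D = 3.94 − 3.46 = 0.48 V.
V_ov = V_SG − |V_tp| = 2.2 − 1.39 = 0.81 V.
Since V_SD = 0.48 V < V_ov = 0.81 V, the device is in the triode region.
I_D = k_p [V_ov · V_SD − ½ V_SD²] = 4 × [0.81 × 0.48 − 0.5 × 0.48²] = 1.09 mA.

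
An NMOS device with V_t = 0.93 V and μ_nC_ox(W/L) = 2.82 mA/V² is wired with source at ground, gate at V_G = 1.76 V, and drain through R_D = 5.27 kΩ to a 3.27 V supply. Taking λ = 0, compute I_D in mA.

I_D = 0.565 mA

V_GS = V_G = 1.76 V, so V_ov = 1.76 − 0.93 = 0.83 V.
Assume saturation: I_D = ½ k_n V_ov² = 0.5 × 2.82 × 0.83² = 0.971 mA, giving V_DS = V_DD − I_D R_D = 3.27 − 0.971 × 5.27 = -1.85 V.
But -1.85 V < V_ov = 0.83 V, so the device is actually in triode.
In triode I_D = k_n[V_ov V_DS − ½ V_DS²] and I_D = (V_DD − V_DS)/R_D. Equating: 7.43 V_DS² − 13.33 V_DS + 3.27 = 0, giving V_DS = 0.293 V (the root below V_ov).
I_D = (3.27 − 0.293) / 5.27 = 0.565 mA.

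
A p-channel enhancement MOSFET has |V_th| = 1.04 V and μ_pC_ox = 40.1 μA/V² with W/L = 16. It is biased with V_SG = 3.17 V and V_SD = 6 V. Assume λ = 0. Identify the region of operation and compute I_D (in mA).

Saturation; I_D = 1.46 mA

k_p = μ_pC_ox · (W/L) = 0.6416 mA/V².
V_ov = V_SG − |V_th| = 3.17 − 1.04 = 2.13 V.
Since V_SD = 6 V ≥ V_ov = 2.13 V, the device is in saturation.
I_D = ½ k_p V_ov² = 0.5 × 0.6416 × 2.13² = 1.46 mA.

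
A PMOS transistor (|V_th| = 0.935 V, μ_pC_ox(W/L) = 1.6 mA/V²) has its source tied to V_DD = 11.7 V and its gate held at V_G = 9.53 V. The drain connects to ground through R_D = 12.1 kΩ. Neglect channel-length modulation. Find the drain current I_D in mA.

V_SG = V_DD − V_G = 11.7 − 9.53 = 2.17 V, so V_ov = 2.17 − 0.935 = 1.23 V.
Assume saturation: I_D = ½ k_p V_ov² = 0.5 × 1.6 × 1.23² = 1.22 mA, giving V_SD = V_DD − I_D R_D = 11.7 − 1.22 × 12.1 = -3.06 V.
But -3.06 V < V_ov = 1.23 V, so the device is actually in triode.
In triode I_D = k_p[V_ov V_SD − ½ V_SD²] and I_D = (V_DD − V_SD)/R_D. Equating: 9.68 V_SD² − 24.91 V_SD + 11.7 = 0, giving V_SD = 0.618 V (the root below V_ov).
I_D = (11.7 − 0.618) / 12.1 = 0.916 mA.

I_D = 0.916 mA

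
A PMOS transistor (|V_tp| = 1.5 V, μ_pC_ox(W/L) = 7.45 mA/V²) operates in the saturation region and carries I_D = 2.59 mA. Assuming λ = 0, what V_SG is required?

V_SG = 2.33 V

In saturation I_D = ½ k_p (V_SG − |V_tp|)², so V_SG − |V_tp| = √(2 I_D / k_p) = √(2 × 2.59 / 7.45) = 0.834 V.
V_SG = 1.5 + 0.834 = 2.33 V.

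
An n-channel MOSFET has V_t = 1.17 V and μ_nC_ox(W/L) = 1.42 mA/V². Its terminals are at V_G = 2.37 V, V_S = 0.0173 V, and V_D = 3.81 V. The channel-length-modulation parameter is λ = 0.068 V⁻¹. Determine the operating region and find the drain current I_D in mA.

V_GS = V_G − V_S = 2.37 − 0.0173 = 2.35 V; V_DS = V_D − V_S = 3.81 − 0.0173 = 3.79 V.
V_ov = V_GS − V_t = 2.35 − 1.17 = 1.18 V.
Since V_DS = 3.79 V ≥ V_ov = 1.18 V, the device is in saturation.
I_D = ½ k_n V_ov² (1 + λ V_DS) = 0.5 × 1.42 × 1.18² × (1 + 0.068 × 3.79) = 1.25 mA.

Saturation; I_D = 1.25 mA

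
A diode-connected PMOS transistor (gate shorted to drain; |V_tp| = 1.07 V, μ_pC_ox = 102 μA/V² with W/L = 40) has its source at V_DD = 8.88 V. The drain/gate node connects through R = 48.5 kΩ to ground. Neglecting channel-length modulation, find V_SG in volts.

V_SG = 1.35 V

With gate tied to drain, V_SG = V_SD ≥ V_SG − |V_tp|, so the device is in saturation.
k_p = μ_pC_ox · (W/L) = 4.08 mA/V².
KCL at the drain: ½ k_p (V_SG − |V_tp|)² = (V_DD − V_SG)/R.
Let x = V_SG − 1.07. Then 98.9 x² + x − 7.81 = 0, giving x = 0.276 V (positive root), so V_SG = 1.35 V.
I_D = (V_DD − V_SG)/R = (8.88 − 1.35) / 48.5 = 0.155 mA.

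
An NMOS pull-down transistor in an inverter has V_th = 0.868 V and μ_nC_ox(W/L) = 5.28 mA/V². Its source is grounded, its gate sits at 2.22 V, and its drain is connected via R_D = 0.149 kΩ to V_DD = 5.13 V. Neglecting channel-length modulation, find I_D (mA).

I_D = 4.83 mA

V_GS = V_G = 2.22 V, so V_ov = 2.22 − 0.868 = 1.35 V.
Assume saturation: I_D = ½ k_n V_ov² = 0.5 × 5.28 × 1.35² = 4.83 mA, giving V_DS = V_DD − I_D R_D = 5.13 − 4.83 × 0.149 = 4.41 V.
V_DS = 4.41 V ≥ V_ov = 1.35 V, confirming saturation.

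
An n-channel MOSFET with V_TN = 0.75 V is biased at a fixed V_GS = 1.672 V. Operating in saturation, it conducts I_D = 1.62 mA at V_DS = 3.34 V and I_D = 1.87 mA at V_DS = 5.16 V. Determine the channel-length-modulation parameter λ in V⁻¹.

With V_GS fixed, I_D ∝ (1 + λ V_DS) in saturation, so I_D2/I_D1 = (1 + λ V_DS2)/(1 + λ V_DS1).
1.87/1.62 = 1.154 = (1 + 5.16 λ)/(1 + 3.34 λ).
Solving: λ (I_D1 V_DS2 − I_D2 V_DS1) = I_D2 − I_D1, so λ = (1.87 − 1.62) / (1.62 × 5.16 − 1.87 × 3.34) = 0.25 / 2.11 = 0.118 V⁻¹.

λ = 0.118 V⁻¹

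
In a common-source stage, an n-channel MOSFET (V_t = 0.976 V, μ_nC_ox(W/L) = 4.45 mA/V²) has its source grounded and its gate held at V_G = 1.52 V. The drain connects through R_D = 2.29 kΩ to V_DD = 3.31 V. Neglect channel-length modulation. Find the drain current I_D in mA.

V_GS = V_G = 1.52 V, so V_ov = 1.52 − 0.976 = 0.544 V.
Assume saturation: I_D = ½ k_n V_ov² = 0.5 × 4.45 × 0.544² = 0.658 mA, giving V_DS = V_DD − I_D R_D = 3.31 − 0.658 × 2.29 = 1.8 V.
V_DS = 1.8 V ≥ V_ov = 0.544 V, confirming saturation.

I_D = 0.658 mA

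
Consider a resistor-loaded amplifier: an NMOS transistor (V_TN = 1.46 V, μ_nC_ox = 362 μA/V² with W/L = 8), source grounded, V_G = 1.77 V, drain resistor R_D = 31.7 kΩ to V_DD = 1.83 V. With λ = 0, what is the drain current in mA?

V_GS = V_G = 1.77 V, so V_ov = 1.77 − 1.46 = 0.31 V.
k_n = μ_nC_ox · (W/L) = 2.896 mA/V².
Assume saturation: I_D = ½ k_n V_ov² = 0.5 × 2.896 × 0.31² = 0.139 mA, giving V_DS = V_DD − I_D R_D = 1.83 − 0.139 × 31.7 = -2.58 V.
But -2.58 V < V_ov = 0.31 V, so the device is actually in triode.
In triode I_D = k_n[V_ov V_DS − ½ V_DS²] and I_D = (V_DD − V_DS)/R_D. Equating: 45.9 V_DS² − 29.46 V_DS + 1.83 = 0, giving V_DS = 0.0697 V (the root below V_ov).
I_D = (1.83 − 0.0697) / 31.7 = 0.0555 mA.

I_D = 0.0555 mA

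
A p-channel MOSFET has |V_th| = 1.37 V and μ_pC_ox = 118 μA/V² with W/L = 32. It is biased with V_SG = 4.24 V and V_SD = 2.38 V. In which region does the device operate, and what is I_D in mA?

Triode; I_D = 15.1 mA

k_p = μ_pC_ox · (W/L) = 3.776 mA/V².
V_ov = V_SG − |V_th| = 4.24 − 1.37 = 2.87 V.
Since V_SD = 2.38 V < V_ov = 2.87 V, the device is in the triode region.
I_D = k_p [V_ov · V_SD − ½ V_SD²] = 3.776 × [2.87 × 2.38 − 0.5 × 2.38²] = 15.1 mA.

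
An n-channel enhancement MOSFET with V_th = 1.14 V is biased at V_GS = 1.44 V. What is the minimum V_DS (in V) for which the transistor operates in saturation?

V_DS,sat = 0.300 V

The boundary between triode and saturation is V_DS = V_GS − V_th = V_ov.
V_ov = 1.44 − 1.14 = 0.3 V.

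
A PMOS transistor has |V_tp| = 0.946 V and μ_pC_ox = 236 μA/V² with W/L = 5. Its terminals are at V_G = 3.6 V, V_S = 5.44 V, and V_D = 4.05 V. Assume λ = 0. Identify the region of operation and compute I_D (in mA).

Saturation; I_D = 0.472 mA

V_SG = V_S − V_G = 5.44 − 3.6 = 1.84 V; V_SD = V_S − V_D = 5.44 − 4.05 = 1.39 V.
k_p = μ_pC_ox · (W/L) = 1.18 mA/V².
V_ov = V_SG − |V_tp| = 1.84 − 0.946 = 0.894 V.
Since V_SD = 1.39 V ≥ V_ov = 0.894 V, the device is in saturation.
I_D = ½ k_p V_ov² = 0.5 × 1.18 × 0.894² = 0.472 mA.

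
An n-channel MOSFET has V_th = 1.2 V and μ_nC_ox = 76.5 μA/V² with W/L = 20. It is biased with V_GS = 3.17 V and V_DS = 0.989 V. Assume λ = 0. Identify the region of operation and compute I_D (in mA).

Triode; I_D = 2.23 mA

k_n = μ_nC_ox · (W/L) = 1.53 mA/V².
V_ov = V_GS − V_th = 3.17 − 1.2 = 1.97 V.
Since V_DS = 0.989 V < V_ov = 1.97 V, the device is in the triode region.
I_D = k_n [V_ov · V_DS − ½ V_DS²] = 1.53 × [1.97 × 0.989 − 0.5 × 0.989²] = 2.23 mA.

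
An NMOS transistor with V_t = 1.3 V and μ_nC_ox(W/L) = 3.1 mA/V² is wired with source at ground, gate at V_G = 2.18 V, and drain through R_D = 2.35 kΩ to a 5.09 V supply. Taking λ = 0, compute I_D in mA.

V_GS = V_G = 2.18 V, so V_ov = 2.18 − 1.3 = 0.88 V.
Assume saturation: I_D = ½ k_n V_ov² = 0.5 × 3.1 × 0.88² = 1.2 mA, giving V_DS = V_DD − I_D R_D = 5.09 − 1.2 × 2.35 = 2.27 V.
V_DS = 2.27 V ≥ V_ov = 0.88 V, confirming saturation.

I_D = 1.20 mA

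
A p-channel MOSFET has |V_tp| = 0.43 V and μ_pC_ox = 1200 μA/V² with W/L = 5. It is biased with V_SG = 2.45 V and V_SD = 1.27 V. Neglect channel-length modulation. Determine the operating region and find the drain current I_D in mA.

Triode; I_D = 10.6 mA

k_p = μ_pC_ox · (W/L) = 6 mA/V².
V_ov = V_SG − |V_tp| = 2.45 − 0.43 = 2.02 V.
Since V_SD = 1.27 V < V_ov = 2.02 V, the device is in the triode region.
I_D = k_p [V_ov · V_SD − ½ V_SD²] = 6 × [2.02 × 1.27 − 0.5 × 1.27²] = 10.6 mA.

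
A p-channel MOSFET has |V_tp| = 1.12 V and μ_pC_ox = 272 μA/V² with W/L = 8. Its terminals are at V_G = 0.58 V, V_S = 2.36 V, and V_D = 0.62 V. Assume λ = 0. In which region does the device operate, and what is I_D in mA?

Saturation; I_D = 0.474 mA

V_SG = V_S − V_G = 2.36 − 0.58 = 1.78 V; V_SD = V_S − V_D = 2.36 − 0.62 = 1.74 V.
k_p = μ_pC_ox · (W/L) = 2.176 mA/V².
V_ov = V_SG − |V_tp| = 1.78 − 1.12 = 0.66 V.
Since V_SD = 1.74 V ≥ V_ov = 0.66 V, the device is in saturation.
I_D = ½ k_p V_ov² = 0.5 × 2.176 × 0.66² = 0.474 mA.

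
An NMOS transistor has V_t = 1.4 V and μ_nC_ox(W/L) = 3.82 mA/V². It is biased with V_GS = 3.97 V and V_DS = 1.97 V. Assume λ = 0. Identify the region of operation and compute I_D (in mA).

V_ov = V_GS − V_t = 3.97 − 1.4 = 2.57 V.
Since V_DS = 1.97 V < V_ov = 2.57 V, the device is in the triode region.
I_D = k_n [V_ov · V_DS − ½ V_DS²] = 3.82 × [2.57 × 1.97 − 0.5 × 1.97²] = 11.9 mA.

Triode; I_D = 11.9 mA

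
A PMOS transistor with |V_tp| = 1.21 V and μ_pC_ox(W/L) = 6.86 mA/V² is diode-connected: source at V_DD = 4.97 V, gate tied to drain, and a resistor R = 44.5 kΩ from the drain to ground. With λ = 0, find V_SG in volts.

With gate tied to drain, V_SG = V_SD ≥ V_SG − |V_tp|, so the device is in saturation.
KCL at the drain: ½ k_p (V_SG − |V_tp|)² = (V_DD − V_SG)/R.
Let x = V_SG − 1.21. Then 153 x² + x − 3.76 = 0, giving x = 0.154 V (positive root), so V_SG = 1.36 V.
I_D = (V_DD − V_SG)/R = (4.97 − 1.36) / 44.5 = 0.081 mA.

V_SG = 1.36 V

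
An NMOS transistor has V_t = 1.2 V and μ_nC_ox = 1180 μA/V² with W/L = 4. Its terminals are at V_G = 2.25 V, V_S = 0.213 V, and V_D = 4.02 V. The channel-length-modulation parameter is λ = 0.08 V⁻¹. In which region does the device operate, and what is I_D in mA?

Saturation; I_D = 2.16 mA

V_GS = V_G − V_S = 2.25 − 0.213 = 2.04 V; V_DS = V_D − V_S = 4.02 − 0.213 = 3.81 V.
k_n = μ_nC_ox · (W/L) = 4.72 mA/V².
V_ov = V_GS − V_t = 2.04 − 1.2 = 0.837 V.
Since V_DS = 3.81 V ≥ V_ov = 0.837 V, the device is in saturation.
I_D = ½ k_n V_ov² (1 + λ V_DS) = 0.5 × 4.72 × 0.837² × (1 + 0.08 × 3.81) = 2.16 mA.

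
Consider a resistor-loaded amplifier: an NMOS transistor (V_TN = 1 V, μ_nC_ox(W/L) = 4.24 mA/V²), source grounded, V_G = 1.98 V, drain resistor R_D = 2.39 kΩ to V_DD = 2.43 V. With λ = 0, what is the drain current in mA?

V_GS = V_G = 1.98 V, so V_ov = 1.98 − 1 = 0.98 V.
Assume saturation: I_D = ½ k_n V_ov² = 0.5 × 4.24 × 0.98² = 2.04 mA, giving V_DS = V_DD − I_D R_D = 2.43 − 2.04 × 2.39 = -2.44 V.
But -2.44 V < V_ov = 0.98 V, so the device is actually in triode.
In triode I_D = k_n[V_ov V_DS − ½ V_DS²] and I_D = (V_DD − V_DS)/R_D. Equating: 5.07 V_DS² − 10.93 V_DS + 2.43 = 0, giving V_DS = 0.252 V (the root below V_ov).
I_D = (2.43 − 0.252) / 2.39 = 0.911 mA.

I_D = 0.911 mA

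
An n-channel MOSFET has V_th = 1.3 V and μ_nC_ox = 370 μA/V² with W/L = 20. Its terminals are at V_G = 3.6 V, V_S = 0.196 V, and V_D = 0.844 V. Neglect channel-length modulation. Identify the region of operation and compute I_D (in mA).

V_GS = V_G − V_S = 3.6 − 0.196 = 3.4 V; V_DS = V_D − V_S = 0.844 − 0.196 = 0.648 V.
k_n = μ_nC_ox · (W/L) = 7.4 mA/V².
V_ov = V_GS − V_th = 3.4 − 1.3 = 2.1 V.
Since V_DS = 0.648 V < V_ov = 2.1 V, the device is in the triode region.
I_D = k_n [V_ov · V_DS − ½ V_DS²] = 7.4 × [2.1 × 0.648 − 0.5 × 0.648²] = 8.54 mA.

Triode; I_D = 8.54 mA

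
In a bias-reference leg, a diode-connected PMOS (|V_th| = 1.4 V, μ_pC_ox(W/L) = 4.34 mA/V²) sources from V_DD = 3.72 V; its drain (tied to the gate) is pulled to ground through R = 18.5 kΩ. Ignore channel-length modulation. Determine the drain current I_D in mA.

With gate tied to drain, V_SG = V_SD ≥ V_SG − |V_th|, so the device is in saturation.
KCL at the drain: ½ k_p (V_SG − |V_th|)² = (V_DD − V_SG)/R.
Let x = V_SG − 1.4. Then 40.1 x² + x − 2.32 = 0, giving x = 0.228 V (positive root), so V_SG = 1.63 V.
I_D = (V_DD − V_SG)/R = (3.72 − 1.63) / 18.5 = 0.113 mA.

I_D = 0.113 mA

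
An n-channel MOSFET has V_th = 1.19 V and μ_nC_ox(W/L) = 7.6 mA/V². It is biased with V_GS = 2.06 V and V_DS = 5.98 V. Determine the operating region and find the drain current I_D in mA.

Saturation; I_D = 2.88 mA

V_ov = V_GS − V_th = 2.06 − 1.19 = 0.87 V.
Since V_DS = 5.98 V ≥ V_ov = 0.87 V, the device is in saturation.
I_D = ½ k_n V_ov² = 0.5 × 7.6 × 0.87² = 2.88 mA.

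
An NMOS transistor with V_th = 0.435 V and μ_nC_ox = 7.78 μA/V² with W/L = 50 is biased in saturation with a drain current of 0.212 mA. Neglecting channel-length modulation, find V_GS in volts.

V_GS = 1.48 V

k_n = μ_nC_ox · (W/L) = 0.389 mA/V².
In saturation I_D = ½ k_n (V_GS − V_th)², so V_GS − V_th = √(2 I_D / k_n) = √(2 × 0.212 / 0.389) = 1.04 V.
V_GS = 0.435 + 1.04 = 1.48 V.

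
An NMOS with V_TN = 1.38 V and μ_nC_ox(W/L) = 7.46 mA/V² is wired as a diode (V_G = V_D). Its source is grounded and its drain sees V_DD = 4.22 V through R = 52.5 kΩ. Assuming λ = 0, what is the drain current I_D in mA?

With gate tied to drain, V_GS = V_DS ≥ V_GS − V_TN, so the device is in saturation.
KCL at the drain: ½ k_n (V_GS − V_TN)² = (V_DD − V_GS)/R.
Let x = V_GS − 1.38. Then 196 x² + x − 2.84 = 0, giving x = 0.118 V (positive root), so V_GS = 1.5 V.
I_D = (V_DD − V_GS)/R = (4.22 − 1.5) / 52.5 = 0.0518 mA.

I_D = 0.0518 mA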